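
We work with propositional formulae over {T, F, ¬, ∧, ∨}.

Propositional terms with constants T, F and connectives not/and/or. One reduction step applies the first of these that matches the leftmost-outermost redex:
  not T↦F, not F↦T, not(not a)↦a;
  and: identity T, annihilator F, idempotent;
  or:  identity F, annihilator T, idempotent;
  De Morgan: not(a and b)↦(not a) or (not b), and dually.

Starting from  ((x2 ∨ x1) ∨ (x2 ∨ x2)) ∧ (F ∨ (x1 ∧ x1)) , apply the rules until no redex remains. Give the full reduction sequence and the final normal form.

  start: ((x2 ∨ x1) ∨ (x2 ∨ x2)) ∧ (F ∨ (x1 ∧ x1))
  →1  ((x2 ∨ x1) ∨ x2) ∧ (F ∨ (x1 ∧ x1))
  →2  ((x2 ∨ x1) ∨ x2) ∧ (x1 ∧ x1)
  →3  ((x2 ∨ x1) ∨ x2) ∧ x1

Answer: normal form = ((x2 ∨ x1) ∨ x2) ∧ x1  (in 3 steps)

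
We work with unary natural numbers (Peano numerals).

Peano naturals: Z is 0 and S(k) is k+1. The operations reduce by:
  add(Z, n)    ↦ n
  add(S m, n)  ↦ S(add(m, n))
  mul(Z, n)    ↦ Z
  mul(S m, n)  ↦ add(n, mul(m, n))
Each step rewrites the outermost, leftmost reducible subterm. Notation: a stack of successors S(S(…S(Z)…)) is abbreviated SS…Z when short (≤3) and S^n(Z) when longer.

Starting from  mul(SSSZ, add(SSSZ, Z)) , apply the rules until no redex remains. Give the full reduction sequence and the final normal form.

  start: mul(SSSZ, add(SSSZ, Z))
  [1] add(add(SSSZ, Z), mul(SSZ, add(SSSZ, Z)))
  [2] add(S(add(SSZ, Z)), mul(SSZ, add(SSSZ, Z)))
  [3] S(add(add(SSZ, Z), mul(SSZ, add(SSSZ, Z))))
  [4] S(add(S(add(SZ, Z)), mul(SSZ, add(SSSZ, Z))))
  [5] S(S(add(add(SZ, Z), mul(SSZ, add(SSSZ, Z)))))
  [6] S(S(add(S(add(Z, Z)), mul(SSZ, add(SSSZ, Z)))))
  [7] S(S(S(add(add(Z, Z), mul(SSZ, add(SSSZ, Z))))))
  [8] S(S(S(add(Z, mul(SSZ, add(SSSZ, Z))))))
  [9] S(S(S(mul(SSZ, add(SSSZ, Z)))))
  [10] S(S(S(add(add(SSSZ, Z), mul(SZ, add(SSSZ, Z))))))
  [11] S(S(S(add(S(add(SSZ, Z)), mul(SZ, add(SSSZ, Z))))))
  [12] S(S(S(S(add(add(SSZ, Z), mul(SZ, add(SSSZ, Z)))))))
  [13] S(S(S(S(add(S(add(SZ, Z)), mul(SZ, add(SSSZ, Z)))))))
  [14] S(S(S(S(S(add(add(SZ, Z), mul(SZ, add(SSSZ, Z))))))))
  [15] S(S(S(S(S(add(S(add(Z, Z)), mul(SZ, add(SSSZ, Z))))))))
  [16] S(S(S(S(S(S(add(add(Z, Z), mul(SZ, add(SSSZ, Z)))))))))
  [17] S(S(S(S(S(S(add(Z, mul(SZ, add(SSSZ, Z)))))))))
  [18] S(S(S(S(S(S(mul(SZ, add(SSSZ, Z))))))))
  [19] S(S(S(S(S(S(add(add(SSSZ, Z), mul(Z, add(SSSZ, Z)))))))))
  [20] S(S(S(S(S(S(add(S(add(SSZ, Z)), mul(Z, add(SSSZ, Z)))))))))
  [21] S(S(S(S(S(S(S(add(add(SSZ, Z), mul(Z, add(SSSZ, Z))))))))))
  [22] S(S(S(S(S(S(S(add(S(add(SZ, Z)), mul(Z, add(SSSZ, Z))))))))))
  [23] S(S(S(S(S(S(S(S(add(add(SZ, Z), mul(Z, add(SSSZ, Z)))))))))))
  [24] S(S(S(S(S(S(S(S(add(S(add(Z, Z)), mul(Z, add(SSSZ, Z)))))))))))
  [25] S(S(S(S(S(S(S(S(S(add(add(Z, Z), mul(Z, add(SSSZ, Z))))))))))))
  [26] S(S(S(S(S(S(S(S(S(add(Z, mul(Z, add(SSSZ, Z))))))))))))
  [27] S(S(S(S(S(S(S(S(S(mul(Z, add(SSSZ, Z)))))))))))
  [28] S^9(Z)

Answer: normal form = S^9(Z)  (in 28 steps)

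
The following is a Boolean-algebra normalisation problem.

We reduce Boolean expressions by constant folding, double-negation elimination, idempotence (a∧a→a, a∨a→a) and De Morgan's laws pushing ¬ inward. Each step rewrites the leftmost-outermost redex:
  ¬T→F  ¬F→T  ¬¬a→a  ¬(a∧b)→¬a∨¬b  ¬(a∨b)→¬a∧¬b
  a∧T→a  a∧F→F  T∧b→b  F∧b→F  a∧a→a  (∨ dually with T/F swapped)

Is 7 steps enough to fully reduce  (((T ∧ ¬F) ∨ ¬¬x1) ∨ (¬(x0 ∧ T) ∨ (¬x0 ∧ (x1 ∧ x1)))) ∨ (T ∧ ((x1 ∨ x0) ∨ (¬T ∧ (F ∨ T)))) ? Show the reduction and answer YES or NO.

  start: (((T ∧ ¬F) ∨ ¬¬x1) ∨ (¬(x0 ∧ T) ∨ (¬x0 ∧ (x1 ∧ x1)))) ∨ (T ∧ ((x1 ∨ x0) ∨ (¬T ∧ (F ∨ T))))
  →1  ((¬F ∨ ¬¬x1) ∨ (¬(x0 ∧ T) ∨ (¬x0 ∧ (x1 ∧ x1)))) ∨ (T ∧ ((x1 ∨ x0) ∨ (¬T ∧ (F ∨ T))))
  →2  ((T ∨ ¬¬x1) ∨ (¬(x0 ∧ T) ∨ (¬x0 ∧ (x1 ∧ x1)))) ∨ (T ∧ ((x1 ∨ x0) ∨ (¬T ∧ (F ∨ T))))
  →3  (T ∨ (¬(x0 ∧ T) ∨ (¬x0 ∧ (x1 ∧ x1)))) ∨ (T ∧ ((x1 ∨ x0) ∨ (¬T ∧ (F ∨ T))))
  →4  T ∨ (T ∧ ((x1 ∨ x0) ∨ (¬T ∧ (F ∨ T))))
  →5  T

Answer: YES — reaches normal form T in 5 ≤ 7 steps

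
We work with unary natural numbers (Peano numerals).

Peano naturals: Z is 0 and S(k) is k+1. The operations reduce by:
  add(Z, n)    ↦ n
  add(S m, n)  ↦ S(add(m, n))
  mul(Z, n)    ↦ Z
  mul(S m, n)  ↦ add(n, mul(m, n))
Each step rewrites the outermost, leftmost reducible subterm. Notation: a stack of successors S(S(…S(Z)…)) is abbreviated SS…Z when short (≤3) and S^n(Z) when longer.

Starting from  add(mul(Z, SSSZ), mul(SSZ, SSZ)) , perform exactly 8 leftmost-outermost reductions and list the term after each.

  start: add(mul(Z, SSSZ), mul(SSZ, SSZ))
  →1  add(Z, mul(SSZ, SSZ))
  →2  mul(SSZ, SSZ)
  →3  add(SSZ, mul(SZ, SSZ))
  →4  S(add(SZ, mul(SZ, SSZ)))
  →5  S(S(add(Z, mul(SZ, SSZ))))
  →6  S(S(mul(SZ, SSZ)))
  →7  S(S(add(SSZ, mul(Z, SSZ))))
  →8  S(S(S(add(SZ, mul(Z, SSZ)))))

Answer: after 8 steps: S(S(S(add(SZ, mul(Z, SSZ)))))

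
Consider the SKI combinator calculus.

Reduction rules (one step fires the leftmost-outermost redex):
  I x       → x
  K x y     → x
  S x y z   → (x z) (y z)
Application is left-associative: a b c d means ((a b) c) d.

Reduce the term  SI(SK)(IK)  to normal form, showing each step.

Answer: normal form = K(SKK)  (in 4 steps)

Working:
  start: SI(SK)(IK)
  step 1: I(IK)(SK(IK))
  step 2: IK(SK(IK))
  step 3: K(SK(IK))
  step 4: K(SKK)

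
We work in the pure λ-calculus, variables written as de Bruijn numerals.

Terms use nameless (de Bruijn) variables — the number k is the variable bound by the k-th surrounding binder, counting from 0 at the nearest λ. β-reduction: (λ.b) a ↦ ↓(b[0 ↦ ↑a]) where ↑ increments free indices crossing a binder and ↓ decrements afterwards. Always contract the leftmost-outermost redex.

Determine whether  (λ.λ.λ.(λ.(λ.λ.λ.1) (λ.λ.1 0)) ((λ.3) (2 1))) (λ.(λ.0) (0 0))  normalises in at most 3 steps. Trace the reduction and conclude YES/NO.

Answer: YES — reaches normal form λ.λ.λ.λ.1 in 3 ≤ 3 steps

Working:
  start: (λ.λ.λ.(λ.(λ.λ.λ.1) (λ.λ.1 0)) ((λ.3) (2 1))) (λ.(λ.0) (0 0))
  step 1: λ.λ.(λ.(λ.λ.λ.1) (λ.λ.1 0)) ((λ.λ.(λ.0) (0 0)) ((λ.(λ.0) (0 0)) 1))
  step 2: λ.λ.(λ.λ.λ.1) (λ.λ.1 0)
  step 3: λ.λ.λ.λ.1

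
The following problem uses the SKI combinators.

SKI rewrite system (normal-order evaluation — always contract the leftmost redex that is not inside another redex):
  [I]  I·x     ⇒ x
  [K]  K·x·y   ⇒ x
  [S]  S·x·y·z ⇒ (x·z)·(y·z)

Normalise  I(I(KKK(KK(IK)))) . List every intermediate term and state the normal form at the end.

  start: I(I(KKK(KK(IK))))
  →1  I(KKK(KK(IK)))
  →2  KKK(KK(IK))
  →3  K(KK(IK))
  →4  KK

Answer: normal form = KK  (in 4 steps)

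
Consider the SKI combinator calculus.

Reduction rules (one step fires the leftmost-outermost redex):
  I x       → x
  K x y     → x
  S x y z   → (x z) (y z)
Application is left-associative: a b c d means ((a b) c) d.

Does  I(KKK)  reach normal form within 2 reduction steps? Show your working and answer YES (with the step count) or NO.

  start: I(KKK)
  step 1: KKK
  step 2: K

Answer: YES — reaches normal form K in 2 ≤ 2 steps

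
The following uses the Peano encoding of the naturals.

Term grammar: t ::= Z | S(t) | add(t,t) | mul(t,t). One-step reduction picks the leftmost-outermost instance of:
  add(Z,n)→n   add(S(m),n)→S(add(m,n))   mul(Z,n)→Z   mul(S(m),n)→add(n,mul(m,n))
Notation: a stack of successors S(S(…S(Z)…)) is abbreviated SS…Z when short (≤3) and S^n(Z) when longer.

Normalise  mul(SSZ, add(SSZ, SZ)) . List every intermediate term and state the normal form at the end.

Answer: normal form = S^6(Z)  (in 17 steps)

Working:
  start: mul(SSZ, add(SSZ, SZ))
  [1] add(add(SSZ, SZ), mul(SZ, add(SSZ, SZ)))
  [2] add(S(add(SZ, SZ)), mul(SZ, add(SSZ, SZ)))
  [3] S(add(add(SZ, SZ), mul(SZ, add(SSZ, SZ))))
  [4] S(add(S(add(Z, SZ)), mul(SZ, add(SSZ, SZ))))
  [5] S(S(add(add(Z, SZ), mul(SZ, add(SSZ, SZ)))))
  [6] S(S(add(SZ, mul(SZ, add(SSZ, SZ)))))
  [7] S(S(S(add(Z, mul(SZ, add(SSZ, SZ))))))
  [8] S(S(S(mul(SZ, add(SSZ, SZ)))))
  [9] S(S(S(add(add(SSZ, SZ), mul(Z, add(SSZ, SZ))))))
  [10] S(S(S(add(S(add(SZ, SZ)), mul(Z, add(SSZ, SZ))))))
  [11] S(S(S(S(add(add(SZ, SZ), mul(Z, add(SSZ, SZ)))))))
  [12] S(S(S(S(add(S(add(Z, SZ)), mul(Z, add(SSZ, SZ)))))))
  [13] S(S(S(S(S(add(add(Z, SZ), mul(Z, add(SSZ, SZ))))))))
  [14] S(S(S(S(S(add(SZ, mul(Z, add(SSZ, SZ))))))))
  [15] S(S(S(S(S(S(add(Z, mul(Z, add(SSZ, SZ)))))))))
  [16] S(S(S(S(S(S(mul(Z, add(SSZ, SZ))))))))
  [17] S^6(Z)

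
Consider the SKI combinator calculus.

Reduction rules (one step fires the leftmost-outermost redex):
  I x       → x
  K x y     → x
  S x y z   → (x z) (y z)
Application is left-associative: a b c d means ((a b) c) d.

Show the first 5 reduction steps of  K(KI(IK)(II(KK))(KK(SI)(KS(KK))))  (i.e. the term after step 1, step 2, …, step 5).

  start: K(KI(IK)(II(KK))(KK(SI)(KS(KK))))
  →1  K(I(II(KK))(KK(SI)(KS(KK))))
  →2  K(II(KK)(KK(SI)(KS(KK))))
  →3  K(I(KK)(KK(SI)(KS(KK))))
  →4  K(KK(KK(SI)(KS(KK))))
  →5  KK

Answer: after 5 steps: KK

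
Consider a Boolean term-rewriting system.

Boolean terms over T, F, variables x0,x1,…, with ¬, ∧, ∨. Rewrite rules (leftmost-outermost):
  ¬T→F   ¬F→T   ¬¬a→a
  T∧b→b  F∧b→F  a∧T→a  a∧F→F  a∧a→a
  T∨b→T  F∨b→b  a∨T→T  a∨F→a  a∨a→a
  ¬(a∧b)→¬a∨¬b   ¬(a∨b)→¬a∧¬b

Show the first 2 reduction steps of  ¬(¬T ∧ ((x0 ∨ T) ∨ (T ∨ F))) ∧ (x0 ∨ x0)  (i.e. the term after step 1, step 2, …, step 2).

Answer: after 2 steps: (T ∨ ¬((x0 ∨ T) ∨ (T ∨ F))) ∧ (x0 ∨ x0)

Reduction:
  start: ¬(¬T ∧ ((x0 ∨ T) ∨ (T ∨ F))) ∧ (x0 ∨ x0)
  [1] (¬¬T ∨ ¬((x0 ∨ T) ∨ (T ∨ F))) ∧ (x0 ∨ x0)
  [2] (T ∨ ¬((x0 ∨ T) ∨ (T ∨ F))) ∧ (x0 ∨ x0)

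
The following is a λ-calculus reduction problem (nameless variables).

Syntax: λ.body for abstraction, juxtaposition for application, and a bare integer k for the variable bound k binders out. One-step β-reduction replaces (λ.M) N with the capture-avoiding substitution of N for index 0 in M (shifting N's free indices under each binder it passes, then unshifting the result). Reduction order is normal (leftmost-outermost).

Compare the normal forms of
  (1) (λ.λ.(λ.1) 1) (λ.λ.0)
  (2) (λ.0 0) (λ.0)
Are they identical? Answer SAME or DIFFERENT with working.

Answer: SAME — A ⇓ λ.0, B ⇓ λ.0

Reduction:
Term A:
  start: (λ.λ.(λ.1) 1) (λ.λ.0)
  step 1: λ.(λ.1) (λ.λ.0)
  step 2: λ.0

Term B:
  start: (λ.0 0) (λ.0)
  step 1: (λ.0) (λ.0)
  step 2: λ.0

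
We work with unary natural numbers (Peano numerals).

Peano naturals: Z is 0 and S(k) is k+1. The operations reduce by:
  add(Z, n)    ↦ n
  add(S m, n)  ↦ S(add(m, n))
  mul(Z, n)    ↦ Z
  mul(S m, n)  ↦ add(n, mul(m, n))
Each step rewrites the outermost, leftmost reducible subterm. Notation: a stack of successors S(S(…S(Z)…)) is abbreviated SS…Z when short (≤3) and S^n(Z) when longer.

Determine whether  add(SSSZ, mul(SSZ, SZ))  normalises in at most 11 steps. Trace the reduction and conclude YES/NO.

  start: add(SSSZ, mul(SSZ, SZ))
  →1  S(add(SSZ, mul(SSZ, SZ)))
  →2  S(S(add(SZ, mul(SSZ, SZ))))
  →3  S(S(S(add(Z, mul(SSZ, SZ)))))
  →4  S(S(S(mul(SSZ, SZ))))
  →5  S(S(S(add(SZ, mul(SZ, SZ)))))
  →6  S(S(S(S(add(Z, mul(SZ, SZ))))))
  →7  S(S(S(S(mul(SZ, SZ)))))
  →8  S(S(S(S(add(SZ, mul(Z, SZ))))))
  →9  S(S(S(S(S(add(Z, mul(Z, SZ)))))))
  →10  S(S(S(S(S(mul(Z, SZ))))))
  →11  S^5(Z)

Answer: YES — reaches normal form S^5(Z) in 11 ≤ 11 steps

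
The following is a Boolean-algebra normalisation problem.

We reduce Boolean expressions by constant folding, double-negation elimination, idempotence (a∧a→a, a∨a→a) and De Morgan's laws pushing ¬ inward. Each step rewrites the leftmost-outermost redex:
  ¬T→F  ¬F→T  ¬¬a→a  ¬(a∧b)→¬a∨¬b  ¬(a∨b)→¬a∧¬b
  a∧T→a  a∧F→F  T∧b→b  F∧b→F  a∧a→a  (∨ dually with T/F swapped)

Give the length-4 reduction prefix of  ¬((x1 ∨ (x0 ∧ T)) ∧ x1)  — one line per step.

  start: ¬((x1 ∨ (x0 ∧ T)) ∧ x1)
  step 1: ¬(x1 ∨ (x0 ∧ T)) ∨ ¬x1
  step 2: (¬x1 ∧ ¬(x0 ∧ T)) ∨ ¬x1
  step 3: (¬x1 ∧ (¬x0 ∨ ¬T)) ∨ ¬x1
  step 4: (¬x1 ∧ (¬x0 ∨ F)) ∨ ¬x1

Answer: after 4 steps: (¬x1 ∧ (¬x0 ∨ F)) ∨ ¬x1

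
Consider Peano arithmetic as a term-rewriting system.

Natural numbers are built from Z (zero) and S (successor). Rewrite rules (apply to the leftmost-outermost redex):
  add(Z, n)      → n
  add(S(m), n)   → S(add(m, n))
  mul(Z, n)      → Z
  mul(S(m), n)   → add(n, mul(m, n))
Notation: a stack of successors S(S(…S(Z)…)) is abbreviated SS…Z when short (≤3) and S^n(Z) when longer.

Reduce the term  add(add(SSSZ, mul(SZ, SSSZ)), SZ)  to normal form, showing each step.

  start: add(add(SSSZ, mul(SZ, SSSZ)), SZ)
  →1  add(S(add(SSZ, mul(SZ, SSSZ))), SZ)
  →2  S(add(add(SSZ, mul(SZ, SSSZ)), SZ))
  →3  S(add(S(add(SZ, mul(SZ, SSSZ))), SZ))
  →4  S(S(add(add(SZ, mul(SZ, SSSZ)), SZ)))
  →5  S(S(add(S(add(Z, mul(SZ, SSSZ))), SZ)))
  →6  S(S(S(add(add(Z, mul(SZ, SSSZ)), SZ))))
  →7  S(S(S(add(mul(SZ, SSSZ), SZ))))
  →8  S(S(S(add(add(SSSZ, mul(Z, SSSZ)), SZ))))
  →9  S(S(S(add(S(add(SSZ, mul(Z, SSSZ))), SZ))))
  →10  S(S(S(S(add(add(SSZ, mul(Z, SSSZ)), SZ)))))
  →11  S(S(S(S(add(S(add(SZ, mul(Z, SSSZ))), SZ)))))
  →12  S(S(S(S(S(add(add(SZ, mul(Z, SSSZ)), SZ))))))
  →13  S(S(S(S(S(add(S(add(Z, mul(Z, SSSZ))), SZ))))))
  →14  S(S(S(S(S(S(add(add(Z, mul(Z, SSSZ)), SZ)))))))
  →15  S(S(S(S(S(S(add(mul(Z, SSSZ), SZ)))))))
  →16  S(S(S(S(S(S(add(Z, SZ)))))))
  →17  S^7(Z)

Answer: normal form = S^7(Z)  (in 17 steps)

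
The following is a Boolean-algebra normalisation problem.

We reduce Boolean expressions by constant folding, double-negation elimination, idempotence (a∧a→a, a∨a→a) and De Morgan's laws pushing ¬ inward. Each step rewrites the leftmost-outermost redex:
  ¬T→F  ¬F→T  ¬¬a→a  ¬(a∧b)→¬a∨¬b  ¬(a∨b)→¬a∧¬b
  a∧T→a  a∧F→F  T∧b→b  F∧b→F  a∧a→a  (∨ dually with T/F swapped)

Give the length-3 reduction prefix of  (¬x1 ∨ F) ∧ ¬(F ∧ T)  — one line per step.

Answer: after 3 steps: ¬x1 ∧ (T ∨ ¬T)

Reduction:
  start: (¬x1 ∨ F) ∧ ¬(F ∧ T)
  →1  ¬x1 ∧ ¬(F ∧ T)
  →2  ¬x1 ∧ (¬F ∨ ¬T)
  →3  ¬x1 ∧ (T ∨ ¬T)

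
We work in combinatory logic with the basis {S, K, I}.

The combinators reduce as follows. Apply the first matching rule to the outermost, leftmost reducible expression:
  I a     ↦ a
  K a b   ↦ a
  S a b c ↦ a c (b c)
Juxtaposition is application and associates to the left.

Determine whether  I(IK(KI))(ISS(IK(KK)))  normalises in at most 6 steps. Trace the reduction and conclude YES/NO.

  start: I(IK(KI))(ISS(IK(KK)))
  →1  IK(KI)(ISS(IK(KK)))
  →2  K(KI)(ISS(IK(KK)))
  →3  KI

Answer: YES — reaches normal form KI in 3 ≤ 6 steps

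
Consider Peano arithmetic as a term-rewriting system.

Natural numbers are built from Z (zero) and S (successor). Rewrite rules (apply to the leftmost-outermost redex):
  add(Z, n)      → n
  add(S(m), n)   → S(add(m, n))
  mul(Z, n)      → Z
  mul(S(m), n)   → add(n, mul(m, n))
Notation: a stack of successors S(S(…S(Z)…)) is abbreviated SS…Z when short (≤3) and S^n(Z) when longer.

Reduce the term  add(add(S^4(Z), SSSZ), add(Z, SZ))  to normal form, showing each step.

  start: add(add(S^4(Z), SSSZ), add(Z, SZ))
  →1  add(S(add(SSSZ, SSSZ)), add(Z, SZ))
  →2  S(add(add(SSSZ, SSSZ), add(Z, SZ)))
  →3  S(add(S(add(SSZ, SSSZ)), add(Z, SZ)))
  →4  S(S(add(add(SSZ, SSSZ), add(Z, SZ))))
  →5  S(S(add(S(add(SZ, SSSZ)), add(Z, SZ))))
  →6  S(S(S(add(add(SZ, SSSZ), add(Z, SZ)))))
  →7  S(S(S(add(S(add(Z, SSSZ)), add(Z, SZ)))))
  →8  S(S(S(S(add(add(Z, SSSZ), add(Z, SZ))))))
  →9  S(S(S(S(add(SSSZ, add(Z, SZ))))))
  →10  S(S(S(S(S(add(SSZ, add(Z, SZ)))))))
  →11  S(S(S(S(S(S(add(SZ, add(Z, SZ))))))))
  →12  S(S(S(S(S(S(S(add(Z, add(Z, SZ)))))))))
  →13  S(S(S(S(S(S(S(add(Z, SZ))))))))
  →14  S^8(Z)

Answer: normal form = S^8(Z)  (in 14 steps)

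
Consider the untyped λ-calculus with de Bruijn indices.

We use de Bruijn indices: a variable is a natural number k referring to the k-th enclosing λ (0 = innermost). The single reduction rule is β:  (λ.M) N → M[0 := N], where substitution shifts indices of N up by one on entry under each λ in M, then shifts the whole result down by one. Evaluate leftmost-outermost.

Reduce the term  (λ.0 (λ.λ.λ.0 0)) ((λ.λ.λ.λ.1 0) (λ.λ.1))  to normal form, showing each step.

  start: (λ.0 (λ.λ.λ.0 0)) ((λ.λ.λ.λ.1 0) (λ.λ.1))
  →1  (λ.λ.λ.λ.1 0) (λ.λ.1) (λ.λ.λ.0 0)
  →2  (λ.λ.λ.1 0) (λ.λ.λ.0 0)
  →3  λ.λ.1 0

Answer: normal form = λ.λ.1 0  (in 3 steps)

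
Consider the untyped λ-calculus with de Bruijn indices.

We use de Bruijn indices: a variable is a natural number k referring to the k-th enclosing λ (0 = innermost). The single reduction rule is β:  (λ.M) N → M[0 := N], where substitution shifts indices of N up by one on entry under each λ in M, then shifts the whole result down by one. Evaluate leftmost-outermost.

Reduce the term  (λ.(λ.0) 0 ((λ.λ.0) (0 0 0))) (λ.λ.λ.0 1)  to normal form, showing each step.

Answer: normal form = λ.λ.0 1  (in 3 steps)

Reduction:
  start: (λ.(λ.0) 0 ((λ.λ.0) (0 0 0))) (λ.λ.λ.0 1)
  →1  (λ.0) (λ.λ.λ.0 1) ((λ.λ.0) ((λ.λ.λ.0 1) (λ.λ.λ.0 1) (λ.λ.λ.0 1)))
  →2  (λ.λ.λ.0 1) ((λ.λ.0) ((λ.λ.λ.0 1) (λ.λ.λ.0 1) (λ.λ.λ.0 1)))
  →3  λ.λ.0 1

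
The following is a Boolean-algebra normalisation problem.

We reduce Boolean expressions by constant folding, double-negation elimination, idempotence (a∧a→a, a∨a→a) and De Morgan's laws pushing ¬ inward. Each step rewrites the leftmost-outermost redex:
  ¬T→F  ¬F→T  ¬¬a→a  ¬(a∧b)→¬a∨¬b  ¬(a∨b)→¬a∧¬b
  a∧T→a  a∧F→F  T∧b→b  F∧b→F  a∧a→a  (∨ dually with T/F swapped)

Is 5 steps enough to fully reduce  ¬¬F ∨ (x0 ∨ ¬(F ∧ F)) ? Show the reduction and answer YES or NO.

  start: ¬¬F ∨ (x0 ∨ ¬(F ∧ F))
  step 1: F ∨ (x0 ∨ ¬(F ∧ F))
  step 2: x0 ∨ ¬(F ∧ F)
  step 3: x0 ∨ (¬F ∨ ¬F)
  step 4: x0 ∨ ¬F
  step 5: x0 ∨ T

Answer: NO — after 5 steps the term is x0 ∨ T, not yet normal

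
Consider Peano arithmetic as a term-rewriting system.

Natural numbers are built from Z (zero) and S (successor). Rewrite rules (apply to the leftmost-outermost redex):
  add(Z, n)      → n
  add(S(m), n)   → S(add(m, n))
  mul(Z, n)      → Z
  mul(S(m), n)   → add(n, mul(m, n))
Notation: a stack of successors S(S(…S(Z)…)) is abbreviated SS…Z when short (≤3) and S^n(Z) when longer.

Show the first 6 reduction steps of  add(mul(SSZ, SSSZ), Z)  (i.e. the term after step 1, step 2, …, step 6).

Answer: after 6 steps: S(S(add(S(add(Z, mul(SZ, SSSZ))), Z)))

Reduction:
  start: add(mul(SSZ, SSSZ), Z)
  [1] add(add(SSSZ, mul(SZ, SSSZ)), Z)
  [2] add(S(add(SSZ, mul(SZ, SSSZ))), Z)
  [3] S(add(add(SSZ, mul(SZ, SSSZ)), Z))
  [4] S(add(S(add(SZ, mul(SZ, SSSZ))), Z))
  [5] S(S(add(add(SZ, mul(SZ, SSSZ)), Z)))
  [6] S(S(add(S(add(Z, mul(SZ, SSSZ))), Z)))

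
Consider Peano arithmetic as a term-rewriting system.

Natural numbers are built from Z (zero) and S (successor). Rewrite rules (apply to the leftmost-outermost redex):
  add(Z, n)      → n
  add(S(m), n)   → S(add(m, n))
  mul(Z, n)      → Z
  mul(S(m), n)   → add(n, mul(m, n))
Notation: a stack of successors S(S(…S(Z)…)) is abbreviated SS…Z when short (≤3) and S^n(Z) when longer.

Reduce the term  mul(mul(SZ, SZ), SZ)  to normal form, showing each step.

  start: mul(mul(SZ, SZ), SZ)
  step 1: mul(add(SZ, mul(Z, SZ)), SZ)
  step 2: mul(S(add(Z, mul(Z, SZ))), SZ)
  step 3: add(SZ, mul(add(Z, mul(Z, SZ)), SZ))
  step 4: S(add(Z, mul(add(Z, mul(Z, SZ)), SZ)))
  step 5: S(mul(add(Z, mul(Z, SZ)), SZ))
  step 6: S(mul(mul(Z, SZ), SZ))
  step 7: S(mul(Z, SZ))
  step 8: SZ

Answer: normal form = SZ  (in 8 steps)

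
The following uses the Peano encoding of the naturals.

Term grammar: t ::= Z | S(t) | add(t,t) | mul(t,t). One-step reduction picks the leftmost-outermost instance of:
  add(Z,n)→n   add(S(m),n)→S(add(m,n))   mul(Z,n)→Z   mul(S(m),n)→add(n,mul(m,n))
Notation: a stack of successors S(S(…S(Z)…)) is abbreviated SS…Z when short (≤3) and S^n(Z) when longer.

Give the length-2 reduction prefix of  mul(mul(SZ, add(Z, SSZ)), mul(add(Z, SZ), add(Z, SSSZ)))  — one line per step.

Answer: after 2 steps: mul(add(SSZ, mul(Z, add(Z, SSZ))), mul(add(Z, SZ), add(Z, SSSZ)))

Reduction:
  start: mul(mul(SZ, add(Z, SSZ)), mul(add(Z, SZ), add(Z, SSSZ)))
  step 1: mul(add(add(Z, SSZ), mul(Z, add(Z, SSZ))), mul(add(Z, SZ), add(Z, SSSZ)))
  step 2: mul(add(SSZ, mul(Z, add(Z, SSZ))), mul(add(Z, SZ), add(Z, SSSZ)))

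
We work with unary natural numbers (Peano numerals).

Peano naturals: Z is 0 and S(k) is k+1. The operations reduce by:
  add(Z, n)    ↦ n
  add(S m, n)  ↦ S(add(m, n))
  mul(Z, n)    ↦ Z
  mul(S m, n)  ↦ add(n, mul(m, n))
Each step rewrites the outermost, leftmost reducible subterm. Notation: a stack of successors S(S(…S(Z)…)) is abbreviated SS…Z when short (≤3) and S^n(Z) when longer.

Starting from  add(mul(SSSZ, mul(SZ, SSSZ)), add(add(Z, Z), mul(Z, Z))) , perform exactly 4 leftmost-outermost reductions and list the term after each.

  start: add(mul(SSSZ, mul(SZ, SSSZ)), add(add(Z, Z), mul(Z, Z)))
  →1  add(add(mul(SZ, SSSZ), mul(SSZ, mul(SZ, SSSZ))), add(add(Z, Z), mul(Z, Z)))
  →2  add(add(add(SSSZ, mul(Z, SSSZ)), mul(SSZ, mul(SZ, SSSZ))), add(add(Z, Z), mul(Z, Z)))
  →3  add(add(S(add(SSZ, mul(Z, SSSZ))), mul(SSZ, mul(SZ, SSSZ))), add(add(Z, Z), mul(Z, Z)))
  →4  add(S(add(add(SSZ, mul(Z, SSSZ)), mul(SSZ, mul(SZ, SSSZ)))), add(add(Z, Z), mul(Z, Z)))

Answer: after 4 steps: add(S(add(add(SSZ, mul(Z, SSSZ)), mul(SSZ, mul(SZ, SSSZ)))), add(add(Z, Z), mul(Z, Z)))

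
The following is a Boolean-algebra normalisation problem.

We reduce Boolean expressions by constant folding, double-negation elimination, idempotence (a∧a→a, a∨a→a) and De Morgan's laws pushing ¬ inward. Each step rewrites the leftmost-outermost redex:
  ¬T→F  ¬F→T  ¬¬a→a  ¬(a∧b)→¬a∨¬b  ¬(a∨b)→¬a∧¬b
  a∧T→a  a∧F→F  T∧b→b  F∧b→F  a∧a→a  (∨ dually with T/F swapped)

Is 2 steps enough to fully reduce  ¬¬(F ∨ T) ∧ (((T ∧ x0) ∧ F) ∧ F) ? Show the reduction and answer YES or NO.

Answer: NO — after 2 steps the term is T ∧ (((T ∧ x0) ∧ F) ∧ F), not yet normal

Derivation:
  start: ¬¬(F ∨ T) ∧ (((T ∧ x0) ∧ F) ∧ F)
  →1  (F ∨ T) ∧ (((T ∧ x0) ∧ F) ∧ F)
  →2  T ∧ (((T ∧ x0) ∧ F) ∧ F)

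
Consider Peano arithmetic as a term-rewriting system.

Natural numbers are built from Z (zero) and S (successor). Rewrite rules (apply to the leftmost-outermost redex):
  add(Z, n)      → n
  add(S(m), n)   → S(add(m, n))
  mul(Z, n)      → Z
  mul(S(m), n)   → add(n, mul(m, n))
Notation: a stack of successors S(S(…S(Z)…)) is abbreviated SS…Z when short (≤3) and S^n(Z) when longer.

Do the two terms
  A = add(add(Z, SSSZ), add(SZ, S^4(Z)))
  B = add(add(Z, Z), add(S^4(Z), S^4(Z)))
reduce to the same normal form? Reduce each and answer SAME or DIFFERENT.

Term A:
  start: add(add(Z, SSSZ), add(SZ, S^4(Z)))
  →1  add(SSSZ, add(SZ, S^4(Z)))
  →2  S(add(SSZ, add(SZ, S^4(Z))))
  →3  S(S(add(SZ, add(SZ, S^4(Z)))))
  →4  S(S(S(add(Z, add(SZ, S^4(Z))))))
  →5  S(S(S(add(SZ, S^4(Z)))))
  →6  S(S(S(S(add(Z, S^4(Z))))))
  →7  S^8(Z)

Term B:
  start: add(add(Z, Z), add(S^4(Z), S^4(Z)))
  →1  add(Z, add(S^4(Z), S^4(Z)))
  →2  add(S^4(Z), S^4(Z))
  →3  S(add(SSSZ, S^4(Z)))
  →4  S(S(add(SSZ, S^4(Z))))
  →5  S(S(S(add(SZ, S^4(Z)))))
  →6  S(S(S(S(add(Z, S^4(Z))))))
  →7  S^8(Z)

Answer: SAME — A ⇓ S^8(Z), B ⇓ S^8(Z)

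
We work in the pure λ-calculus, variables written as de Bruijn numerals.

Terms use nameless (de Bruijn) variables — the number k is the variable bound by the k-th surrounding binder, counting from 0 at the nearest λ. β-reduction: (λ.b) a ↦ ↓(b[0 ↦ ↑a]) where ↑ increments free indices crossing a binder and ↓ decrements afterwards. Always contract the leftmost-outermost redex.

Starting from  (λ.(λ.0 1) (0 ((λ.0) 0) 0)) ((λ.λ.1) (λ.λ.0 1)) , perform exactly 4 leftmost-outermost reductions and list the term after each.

Answer: after 4 steps: (λ.λ.0 1) ((λ.λ.1) (λ.λ.0 1)) ((λ.λ.1) (λ.λ.0 1))

Reduction:
  start: (λ.(λ.0 1) (0 ((λ.0) 0) 0)) ((λ.λ.1) (λ.λ.0 1))
  →1  (λ.0 ((λ.λ.1) (λ.λ.0 1))) ((λ.λ.1) (λ.λ.0 1) ((λ.0) ((λ.λ.1) (λ.λ.0 1))) ((λ.λ.1) (λ.λ.0 1)))
  →2  (λ.λ.1) (λ.λ.0 1) ((λ.0) ((λ.λ.1) (λ.λ.0 1))) ((λ.λ.1) (λ.λ.0 1)) ((λ.λ.1) (λ.λ.0 1))
  →3  (λ.λ.λ.0 1) ((λ.0) ((λ.λ.1) (λ.λ.0 1))) ((λ.λ.1) (λ.λ.0 1)) ((λ.λ.1) (λ.λ.0 1))
  →4  (λ.λ.0 1) ((λ.λ.1) (λ.λ.0 1)) ((λ.λ.1) (λ.λ.0 1))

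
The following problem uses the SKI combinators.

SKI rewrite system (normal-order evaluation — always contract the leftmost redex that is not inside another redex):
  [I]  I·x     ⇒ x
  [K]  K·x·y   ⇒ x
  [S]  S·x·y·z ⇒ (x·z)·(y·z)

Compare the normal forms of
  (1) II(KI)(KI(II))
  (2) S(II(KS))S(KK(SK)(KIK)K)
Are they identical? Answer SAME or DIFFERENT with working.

Term A:
  start: II(KI)(KI(II))
  [1] I(KI)(KI(II))
  [2] KI(KI(II))
  [3] I

Term B:
  start: S(II(KS))S(KK(SK)(KIK)K)
  [1] II(KS)(KK(SK)(KIK)K)(S(KK(SK)(KIK)K))
  [2] I(KS)(KK(SK)(KIK)K)(S(KK(SK)(KIK)K))
  [3] KS(KK(SK)(KIK)K)(S(KK(SK)(KIK)K))
  [4] S(S(KK(SK)(KIK)K))
  [5] S(S(K(KIK)K))
  [6] S(S(KIK))
  [7] S(SI)

Answer: DIFFERENT — A ⇓ I, B ⇓ S(SI)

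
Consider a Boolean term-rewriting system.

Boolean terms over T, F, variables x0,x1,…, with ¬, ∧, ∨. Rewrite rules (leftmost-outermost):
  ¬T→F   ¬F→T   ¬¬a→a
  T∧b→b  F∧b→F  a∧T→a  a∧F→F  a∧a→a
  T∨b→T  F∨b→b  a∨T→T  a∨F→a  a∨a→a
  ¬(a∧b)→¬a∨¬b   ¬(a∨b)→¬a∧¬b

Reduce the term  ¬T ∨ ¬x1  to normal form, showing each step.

Answer: normal form = ¬x1  (in 2 steps)

Reduction:
  start: ¬T ∨ ¬x1
  [1] F ∨ ¬x1
  [2] ¬x1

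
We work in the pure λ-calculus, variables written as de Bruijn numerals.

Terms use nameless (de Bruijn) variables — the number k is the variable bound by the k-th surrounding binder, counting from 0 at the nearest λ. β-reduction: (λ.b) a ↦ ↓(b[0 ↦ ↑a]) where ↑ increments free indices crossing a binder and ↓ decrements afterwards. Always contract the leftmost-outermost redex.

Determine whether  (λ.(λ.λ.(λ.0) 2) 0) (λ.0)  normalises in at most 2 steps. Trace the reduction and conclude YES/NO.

Answer: NO — after 2 steps the term is λ.(λ.0) (λ.0), not yet normal

Reduction:
  start: (λ.(λ.λ.(λ.0) 2) 0) (λ.0)
  →1  (λ.λ.(λ.0) (λ.0)) (λ.0)
  →2  λ.(λ.0) (λ.0)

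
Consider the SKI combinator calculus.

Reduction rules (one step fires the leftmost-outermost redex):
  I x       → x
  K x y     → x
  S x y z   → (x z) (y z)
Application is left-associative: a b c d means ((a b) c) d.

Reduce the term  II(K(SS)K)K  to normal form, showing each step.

  start: II(K(SS)K)K
  →1  I(K(SS)K)K
  →2  K(SS)KK
  →3  SSK

Answer: normal form = SSK  (in 3 steps)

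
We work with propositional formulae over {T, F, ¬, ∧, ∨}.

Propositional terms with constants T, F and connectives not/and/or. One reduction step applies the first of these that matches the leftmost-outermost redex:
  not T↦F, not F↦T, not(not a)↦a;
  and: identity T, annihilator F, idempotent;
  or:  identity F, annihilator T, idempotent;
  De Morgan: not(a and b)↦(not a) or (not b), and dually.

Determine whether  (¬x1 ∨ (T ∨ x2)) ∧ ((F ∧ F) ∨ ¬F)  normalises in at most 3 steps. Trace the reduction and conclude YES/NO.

Answer: NO — after 3 steps the term is (F ∧ F) ∨ ¬F, not yet normal

Derivation:
  start: (¬x1 ∨ (T ∨ x2)) ∧ ((F ∧ F) ∨ ¬F)
  [1] (¬x1 ∨ T) ∧ ((F ∧ F) ∨ ¬F)
  [2] T ∧ ((F ∧ F) ∨ ¬F)
  [3] (F ∧ F) ∨ ¬F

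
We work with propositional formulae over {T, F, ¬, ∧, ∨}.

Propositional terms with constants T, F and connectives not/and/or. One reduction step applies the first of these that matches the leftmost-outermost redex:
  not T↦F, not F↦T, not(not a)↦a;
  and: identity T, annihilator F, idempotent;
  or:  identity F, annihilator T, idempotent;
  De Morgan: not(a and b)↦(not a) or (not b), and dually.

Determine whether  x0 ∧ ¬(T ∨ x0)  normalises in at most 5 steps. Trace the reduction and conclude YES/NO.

Answer: YES — reaches normal form F in 4 ≤ 5 steps

Derivation:
  start: x0 ∧ ¬(T ∨ x0)
  →1  x0 ∧ (¬T ∧ ¬x0)
  →2  x0 ∧ (F ∧ ¬x0)
  →3  x0 ∧ F
  →4  F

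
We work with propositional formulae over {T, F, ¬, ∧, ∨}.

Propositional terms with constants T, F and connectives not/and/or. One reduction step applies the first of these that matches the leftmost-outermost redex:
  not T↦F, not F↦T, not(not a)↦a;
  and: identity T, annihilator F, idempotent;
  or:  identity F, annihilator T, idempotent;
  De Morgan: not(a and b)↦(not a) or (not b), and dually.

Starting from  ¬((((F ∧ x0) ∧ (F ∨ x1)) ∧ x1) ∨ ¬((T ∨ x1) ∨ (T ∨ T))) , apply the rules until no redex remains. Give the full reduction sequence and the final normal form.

Answer: normal form = T  (in 12 steps)

Reduction:
  start: ¬((((F ∧ x0) ∧ (F ∨ x1)) ∧ x1) ∨ ¬((T ∨ x1) ∨ (T ∨ T)))
  [1] ¬(((F ∧ x0) ∧ (F ∨ x1)) ∧ x1) ∧ ¬¬((T ∨ x1) ∨ (T ∨ T))
  [2] (¬((F ∧ x0) ∧ (F ∨ x1)) ∨ ¬x1) ∧ ¬¬((T ∨ x1) ∨ (T ∨ T))
  [3] ((¬(F ∧ x0) ∨ ¬(F ∨ x1)) ∨ ¬x1) ∧ ¬¬((T ∨ x1) ∨ (T ∨ T))
  [4] (((¬F ∨ ¬x0) ∨ ¬(F ∨ x1)) ∨ ¬x1) ∧ ¬¬((T ∨ x1) ∨ (T ∨ T))
  [5] (((T ∨ ¬x0) ∨ ¬(F ∨ x1)) ∨ ¬x1) ∧ ¬¬((T ∨ x1) ∨ (T ∨ T))
  [6] ((T ∨ ¬(F ∨ x1)) ∨ ¬x1) ∧ ¬¬((T ∨ x1) ∨ (T ∨ T))
  [7] (T ∨ ¬x1) ∧ ¬¬((T ∨ x1) ∨ (T ∨ T))
  [8] T ∧ ¬¬((T ∨ x1) ∨ (T ∨ T))
  [9] ¬¬((T ∨ x1) ∨ (T ∨ T))
  [10] (T ∨ x1) ∨ (T ∨ T)
  [11] T ∨ (T ∨ T)
  [12] T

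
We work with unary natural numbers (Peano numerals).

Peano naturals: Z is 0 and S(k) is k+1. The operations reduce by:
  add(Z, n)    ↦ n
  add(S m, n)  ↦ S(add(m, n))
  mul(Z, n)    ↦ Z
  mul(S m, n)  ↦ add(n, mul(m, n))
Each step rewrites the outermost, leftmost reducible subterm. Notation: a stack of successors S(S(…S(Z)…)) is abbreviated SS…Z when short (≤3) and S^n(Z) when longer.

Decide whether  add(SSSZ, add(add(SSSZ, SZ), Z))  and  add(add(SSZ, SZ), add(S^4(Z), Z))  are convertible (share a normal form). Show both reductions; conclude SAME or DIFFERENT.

Term A:
  start: add(SSSZ, add(add(SSSZ, SZ), Z))
  →1  S(add(SSZ, add(add(SSSZ, SZ), Z)))
  →2  S(S(add(SZ, add(add(SSSZ, SZ), Z))))
  →3  S(S(S(add(Z, add(add(SSSZ, SZ), Z)))))
  →4  S(S(S(add(add(SSSZ, SZ), Z))))
  →5  S(S(S(add(S(add(SSZ, SZ)), Z))))
  →6  S(S(S(S(add(add(SSZ, SZ), Z)))))
  →7  S(S(S(S(add(S(add(SZ, SZ)), Z)))))
  →8  S(S(S(S(S(add(add(SZ, SZ), Z))))))
  →9  S(S(S(S(S(add(S(add(Z, SZ)), Z))))))
  →10  S(S(S(S(S(S(add(add(Z, SZ), Z)))))))
  →11  S(S(S(S(S(S(add(SZ, Z)))))))
  →12  S(S(S(S(S(S(S(add(Z, Z))))))))
  →13  S^7(Z)

Term B:
  start: add(add(SSZ, SZ), add(S^4(Z), Z))
  →1  add(S(add(SZ, SZ)), add(S^4(Z), Z))
  →2  S(add(add(SZ, SZ), add(S^4(Z), Z)))
  →3  S(add(S(add(Z, SZ)), add(S^4(Z), Z)))
  →4  S(S(add(add(Z, SZ), add(S^4(Z), Z))))
  →5  S(S(add(SZ, add(S^4(Z), Z))))
  →6  S(S(S(add(Z, add(S^4(Z), Z)))))
  →7  S(S(S(add(S^4(Z), Z))))
  →8  S(S(S(S(add(SSSZ, Z)))))
  →9  S(S(S(S(S(add(SSZ, Z))))))
  →10  S(S(S(S(S(S(add(SZ, Z)))))))
  →11  S(S(S(S(S(S(S(add(Z, Z))))))))
  →12  S^7(Z)

Answer: SAME — A ⇓ S^7(Z), B ⇓ S^7(Z)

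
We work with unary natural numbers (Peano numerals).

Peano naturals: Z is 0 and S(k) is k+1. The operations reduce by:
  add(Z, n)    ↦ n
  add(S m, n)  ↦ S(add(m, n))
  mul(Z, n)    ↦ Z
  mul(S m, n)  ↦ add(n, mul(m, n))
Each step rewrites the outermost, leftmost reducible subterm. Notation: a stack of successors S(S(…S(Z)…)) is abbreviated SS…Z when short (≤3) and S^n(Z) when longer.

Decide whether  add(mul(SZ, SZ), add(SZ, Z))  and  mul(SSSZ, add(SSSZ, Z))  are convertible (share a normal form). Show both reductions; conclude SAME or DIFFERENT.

Answer: DIFFERENT — A ⇓ SSZ, B ⇓ S^9(Z)

Derivation:
Term A:
  start: add(mul(SZ, SZ), add(SZ, Z))
  step 1: add(add(SZ, mul(Z, SZ)), add(SZ, Z))
  step 2: add(S(add(Z, mul(Z, SZ))), add(SZ, Z))
  step 3: S(add(add(Z, mul(Z, SZ)), add(SZ, Z)))
  step 4: S(add(mul(Z, SZ), add(SZ, Z)))
  step 5: S(add(Z, add(SZ, Z)))
  step 6: S(add(SZ, Z))
  step 7: S(S(add(Z, Z)))
  step 8: SSZ

Term B:
  start: mul(SSSZ, add(SSSZ, Z))
  step 1: add(add(SSSZ, Z), mul(SSZ, add(SSSZ, Z)))
  step 2: add(S(add(SSZ, Z)), mul(SSZ, add(SSSZ, Z)))
  step 3: S(add(add(SSZ, Z), mul(SSZ, add(SSSZ, Z))))
  step 4: S(add(S(add(SZ, Z)), mul(SSZ, add(SSSZ, Z))))
  step 5: S(S(add(add(SZ, Z), mul(SSZ, add(SSSZ, Z)))))
  step 6: S(S(add(S(add(Z, Z)), mul(SSZ, add(SSSZ, Z)))))
  step 7: S(S(S(add(add(Z, Z), mul(SSZ, add(SSSZ, Z))))))
  step 8: S(S(S(add(Z, mul(SSZ, add(SSSZ, Z))))))
  step 9: S(S(S(mul(SSZ, add(SSSZ, Z)))))
  step 10: S(S(S(add(add(SSSZ, Z), mul(SZ, add(SSSZ, Z))))))
  step 11: S(S(S(add(S(add(SSZ, Z)), mul(SZ, add(SSSZ, Z))))))
  step 12: S(S(S(S(add(add(SSZ, Z), mul(SZ, add(SSSZ, Z)))))))
  step 13: S(S(S(S(add(S(add(SZ, Z)), mul(SZ, add(SSSZ, Z)))))))
  step 14: S(S(S(S(S(add(add(SZ, Z), mul(SZ, add(SSSZ, Z))))))))
  step 15: S(S(S(S(S(add(S(add(Z, Z)), mul(SZ, add(SSSZ, Z))))))))
  step 16: S(S(S(S(S(S(add(add(Z, Z), mul(SZ, add(SSSZ, Z)))))))))
  step 17: S(S(S(S(S(S(add(Z, mul(SZ, add(SSSZ, Z)))))))))
  step 18: S(S(S(S(S(S(mul(SZ, add(SSSZ, Z))))))))
  step 19: S(S(S(S(S(S(add(add(SSSZ, Z), mul(Z, add(SSSZ, Z)))))))))
  step 20: S(S(S(S(S(S(add(S(add(SSZ, Z)), mul(Z, add(SSSZ, Z)))))))))
  step 21: S(S(S(S(S(S(S(add(add(SSZ, Z), mul(Z, add(SSSZ, Z))))))))))
  step 22: S(S(S(S(S(S(S(add(S(add(SZ, Z)), mul(Z, add(SSSZ, Z))))))))))
  step 23: S(S(S(S(S(S(S(S(add(add(SZ, Z), mul(Z, add(SSSZ, Z)))))))))))
  step 24: S(S(S(S(S(S(S(S(add(S(add(Z, Z)), mul(Z, add(SSSZ, Z)))))))))))
  step 25: S(S(S(S(S(S(S(S(S(add(add(Z, Z), mul(Z, add(SSSZ, Z))))))))))))
  step 26: S(S(S(S(S(S(S(S(S(add(Z, mul(Z, add(SSSZ, Z))))))))))))
  step 27: S(S(S(S(S(S(S(S(S(mul(Z, add(SSSZ, Z)))))))))))
  step 28: S^9(Z)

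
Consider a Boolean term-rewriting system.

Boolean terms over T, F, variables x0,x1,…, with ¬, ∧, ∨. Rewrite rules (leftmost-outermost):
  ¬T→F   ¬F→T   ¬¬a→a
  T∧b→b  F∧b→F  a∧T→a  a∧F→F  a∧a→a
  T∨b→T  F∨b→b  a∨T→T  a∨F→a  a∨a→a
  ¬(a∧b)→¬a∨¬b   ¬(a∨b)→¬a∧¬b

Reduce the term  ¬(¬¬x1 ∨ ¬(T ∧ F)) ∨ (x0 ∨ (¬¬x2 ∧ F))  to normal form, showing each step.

Answer: normal form = x0  (in 8 steps)

Derivation:
  start: ¬(¬¬x1 ∨ ¬(T ∧ F)) ∨ (x0 ∨ (¬¬x2 ∧ F))
  [1] (¬¬¬x1 ∧ ¬¬(T ∧ F)) ∨ (x0 ∨ (¬¬x2 ∧ F))
  [2] (¬x1 ∧ ¬¬(T ∧ F)) ∨ (x0 ∨ (¬¬x2 ∧ F))
  [3] (¬x1 ∧ (T ∧ F)) ∨ (x0 ∨ (¬¬x2 ∧ F))
  [4] (¬x1 ∧ F) ∨ (x0 ∨ (¬¬x2 ∧ F))
  [5] F ∨ (x0 ∨ (¬¬x2 ∧ F))
  [6] x0 ∨ (¬¬x2 ∧ F)
  [7] x0 ∨ F
  [8] x0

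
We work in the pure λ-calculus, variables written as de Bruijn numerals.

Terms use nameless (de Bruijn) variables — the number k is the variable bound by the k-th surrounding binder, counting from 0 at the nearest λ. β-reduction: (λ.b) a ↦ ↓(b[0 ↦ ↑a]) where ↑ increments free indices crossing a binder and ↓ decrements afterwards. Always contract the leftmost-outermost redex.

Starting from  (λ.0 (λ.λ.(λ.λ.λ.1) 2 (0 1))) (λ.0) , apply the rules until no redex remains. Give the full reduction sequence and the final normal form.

  start: (λ.0 (λ.λ.(λ.λ.λ.1) 2 (0 1))) (λ.0)
  step 1: (λ.0) (λ.λ.(λ.λ.λ.1) (λ.0) (0 1))
  step 2: λ.λ.(λ.λ.λ.1) (λ.0) (0 1)
  step 3: λ.λ.(λ.λ.1) (0 1)
  step 4: λ.λ.λ.1 2

Answer: normal form = λ.λ.λ.1 2  (in 4 steps)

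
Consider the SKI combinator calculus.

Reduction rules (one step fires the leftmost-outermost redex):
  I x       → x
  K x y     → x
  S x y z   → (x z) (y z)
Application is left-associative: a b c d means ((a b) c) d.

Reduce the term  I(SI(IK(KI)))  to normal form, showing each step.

  start: I(SI(IK(KI)))
  →1  SI(IK(KI))
  →2  SI(K(KI))

Answer: normal form = SI(K(KI))  (in 2 steps)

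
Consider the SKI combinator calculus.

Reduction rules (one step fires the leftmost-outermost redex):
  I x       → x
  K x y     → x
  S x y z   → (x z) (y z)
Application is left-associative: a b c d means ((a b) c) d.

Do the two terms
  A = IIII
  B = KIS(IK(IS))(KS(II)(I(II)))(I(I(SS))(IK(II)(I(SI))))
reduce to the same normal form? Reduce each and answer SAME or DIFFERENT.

Answer: DIFFERENT — A ⇓ I, B ⇓ S(SSI)

Derivation:
Term A:
  start: IIII
  →1  III
  →2  II
  →3  I

Term B:
  start: KIS(IK(IS))(KS(II)(I(II)))(I(I(SS))(IK(II)(I(SI))))
  →1  I(IK(IS))(KS(II)(I(II)))(I(I(SS))(IK(II)(I(SI))))
  →2  IK(IS)(KS(II)(I(II)))(I(I(SS))(IK(II)(I(SI))))
  →3  K(IS)(KS(II)(I(II)))(I(I(SS))(IK(II)(I(SI))))
  →4  IS(I(I(SS))(IK(II)(I(SI))))
  →5  S(I(I(SS))(IK(II)(I(SI))))
  →6  S(I(SS)(IK(II)(I(SI))))
  →7  S(SS(IK(II)(I(SI))))
  →8  S(SS(K(II)(I(SI))))
  →9  S(SS(II))
  →10  S(SSI)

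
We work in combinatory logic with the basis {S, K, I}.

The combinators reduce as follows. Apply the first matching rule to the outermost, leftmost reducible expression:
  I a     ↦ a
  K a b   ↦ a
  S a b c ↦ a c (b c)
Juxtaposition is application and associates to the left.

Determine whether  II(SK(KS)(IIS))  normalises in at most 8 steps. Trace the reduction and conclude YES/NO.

  start: II(SK(KS)(IIS))
  [1] I(SK(KS)(IIS))
  [2] SK(KS)(IIS)
  [3] K(IIS)(KS(IIS))
  [4] IIS
  [5] IS
  [6] S

Answer: YES — reaches normal form S in 6 ≤ 8 steps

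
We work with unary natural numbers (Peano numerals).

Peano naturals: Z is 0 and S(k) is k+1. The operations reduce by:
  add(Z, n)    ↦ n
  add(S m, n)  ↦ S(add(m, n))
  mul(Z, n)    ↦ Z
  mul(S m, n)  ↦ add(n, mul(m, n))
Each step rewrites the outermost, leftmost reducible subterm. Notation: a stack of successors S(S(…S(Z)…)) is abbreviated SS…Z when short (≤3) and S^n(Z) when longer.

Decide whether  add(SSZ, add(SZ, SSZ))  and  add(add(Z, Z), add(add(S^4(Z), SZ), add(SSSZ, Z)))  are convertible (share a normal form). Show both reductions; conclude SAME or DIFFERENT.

Term A:
  start: add(SSZ, add(SZ, SSZ))
  step 1: S(add(SZ, add(SZ, SSZ)))
  step 2: S(S(add(Z, add(SZ, SSZ))))
  step 3: S(S(add(SZ, SSZ)))
  step 4: S(S(S(add(Z, SSZ))))
  step 5: S^5(Z)

Term B:
  start: add(add(Z, Z), add(add(S^4(Z), SZ), add(SSSZ, Z)))
  step 1: add(Z, add(add(S^4(Z), SZ), add(SSSZ, Z)))
  step 2: add(add(S^4(Z), SZ), add(SSSZ, Z))
  step 3: add(S(add(SSSZ, SZ)), add(SSSZ, Z))
  step 4: S(add(add(SSSZ, SZ), add(SSSZ, Z)))
  step 5: S(add(S(add(SSZ, SZ)), add(SSSZ, Z)))
  step 6: S(S(add(add(SSZ, SZ), add(SSSZ, Z))))
  step 7: S(S(add(S(add(SZ, SZ)), add(SSSZ, Z))))
  step 8: S(S(S(add(add(SZ, SZ), add(SSSZ, Z)))))
  step 9: S(S(S(add(S(add(Z, SZ)), add(SSSZ, Z)))))
  step 10: S(S(S(S(add(add(Z, SZ), add(SSSZ, Z))))))
  step 11: S(S(S(S(add(SZ, add(SSSZ, Z))))))
  step 12: S(S(S(S(S(add(Z, add(SSSZ, Z)))))))
  step 13: S(S(S(S(S(add(SSSZ, Z))))))
  step 14: S(S(S(S(S(S(add(SSZ, Z)))))))
  step 15: S(S(S(S(S(S(S(add(SZ, Z))))))))
  step 16: S(S(S(S(S(S(S(S(add(Z, Z)))))))))
  step 17: S^8(Z)

Answer: DIFFERENT — A ⇓ S^5(Z), B ⇓ S^8(Z)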